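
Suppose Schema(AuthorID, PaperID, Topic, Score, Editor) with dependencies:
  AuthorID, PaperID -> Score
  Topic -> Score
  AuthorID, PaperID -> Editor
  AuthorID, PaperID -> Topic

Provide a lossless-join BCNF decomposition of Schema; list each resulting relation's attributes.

{AuthorID, Editor, PaperID, Topic}; {Score, Topic}

Candidate key of the original relation: {AuthorID, PaperID}.
Within {AuthorID, Editor, PaperID, Score, Topic}: {Topic}⁺ ∩ {AuthorID, Editor, PaperID, Score, Topic} = {Score, Topic}, not the whole set, so Topic -> Score violates BCNF; decompose into {Score, Topic} and {AuthorID, Editor, PaperID, Topic}.
{Score, Topic} has no BCNF violation.
{AuthorID, Editor, PaperID, Topic} has no BCNF violation.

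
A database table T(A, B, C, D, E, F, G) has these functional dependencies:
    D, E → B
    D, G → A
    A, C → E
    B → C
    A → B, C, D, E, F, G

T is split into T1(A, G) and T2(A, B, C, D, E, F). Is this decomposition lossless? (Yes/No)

Yes

The shared attributes are {A} and {A}⁺ = {A, B, C, D, E, F, G}.
T1 is contained in that closure, so T1 ∩ T2 → T1 holds and the join is lossless.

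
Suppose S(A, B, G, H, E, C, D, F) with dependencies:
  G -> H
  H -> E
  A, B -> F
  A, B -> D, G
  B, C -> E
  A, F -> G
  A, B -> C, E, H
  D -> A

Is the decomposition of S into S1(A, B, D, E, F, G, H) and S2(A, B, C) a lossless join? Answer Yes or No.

Common attributes: {A, B}; their closure is {A, B, C, D, E, F, G, H}.
S1 is contained in that closure, so S1 ∩ S2 -> S1 holds and the join is lossless.

Yes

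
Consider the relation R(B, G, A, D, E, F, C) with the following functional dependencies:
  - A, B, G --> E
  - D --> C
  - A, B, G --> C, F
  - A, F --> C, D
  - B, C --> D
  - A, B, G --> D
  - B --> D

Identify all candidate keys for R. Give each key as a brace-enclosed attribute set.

Attributes never on any right-hand side: {A, B, G} — every candidate key must contain all of them.
{A, B, G} is a candidate key since {A, B, G}⁺ = {A, B, C, D, E, F, G} covers every attribute.
No smaller or unrelated set reaches every attribute, so there are no other keys.

{A, B, G}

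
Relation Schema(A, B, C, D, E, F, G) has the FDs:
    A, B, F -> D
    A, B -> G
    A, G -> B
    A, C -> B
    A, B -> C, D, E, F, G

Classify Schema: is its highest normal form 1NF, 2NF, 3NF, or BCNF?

Candidate keys: {A, B}, {A, C}, {A, G}. Prime attributes: {A, B, C, G}.
Every FD has a superkey on the left, so the relation is in BCNF.

BCNF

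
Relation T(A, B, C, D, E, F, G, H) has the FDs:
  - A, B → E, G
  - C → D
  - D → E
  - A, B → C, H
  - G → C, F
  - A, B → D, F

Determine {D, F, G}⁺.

{C, D, E, F, G}

Start with {D, F, G}.
D → E applies; add {E} → now {D, E, F, G}.
G → C, F applies; add {C} → now {C, D, E, F, G}.
No further FD applies.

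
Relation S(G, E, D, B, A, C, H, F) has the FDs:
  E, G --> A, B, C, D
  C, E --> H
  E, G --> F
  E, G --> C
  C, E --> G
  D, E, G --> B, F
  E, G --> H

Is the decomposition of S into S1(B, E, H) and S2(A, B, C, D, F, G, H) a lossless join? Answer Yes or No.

No

Common attributes: {B, H}; their closure is {B, H}.
Neither S1 nor S2 is contained in that closure, so the decomposition is lossy.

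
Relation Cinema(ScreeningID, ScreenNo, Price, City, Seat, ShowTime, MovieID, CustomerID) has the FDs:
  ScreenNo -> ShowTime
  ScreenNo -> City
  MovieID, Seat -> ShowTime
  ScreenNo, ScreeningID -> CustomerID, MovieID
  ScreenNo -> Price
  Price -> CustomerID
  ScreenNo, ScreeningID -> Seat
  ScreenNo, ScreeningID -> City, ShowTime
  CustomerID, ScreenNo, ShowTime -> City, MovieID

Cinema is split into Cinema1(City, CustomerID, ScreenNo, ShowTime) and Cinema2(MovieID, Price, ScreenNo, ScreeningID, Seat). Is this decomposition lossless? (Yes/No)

Yes

Cinema1 ∩ Cinema2 = {ScreenNo}; its closure under F is {City, CustomerID, MovieID, Price, ScreenNo, ShowTime}.
Cinema1 is contained in that closure, so Cinema1 ∩ Cinema2 -> Cinema1 holds and the join is lossless.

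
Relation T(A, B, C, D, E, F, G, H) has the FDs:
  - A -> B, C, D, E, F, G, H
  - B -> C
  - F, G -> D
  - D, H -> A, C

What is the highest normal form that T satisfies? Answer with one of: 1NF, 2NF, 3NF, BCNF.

2NF

Candidate keys: {A}, {D, H}, {F, G, H}. Prime attributes: {A, D, F, G, H}.
B -> C breaks BCNF: {B}⁺ = {B, C}, so {B} is not a superkey.
B -> C determines the non-prime attribute {C} from a non-superkey — 3NF is violated.
No non-prime attribute depends on a proper subset of any candidate key, so 2NF holds.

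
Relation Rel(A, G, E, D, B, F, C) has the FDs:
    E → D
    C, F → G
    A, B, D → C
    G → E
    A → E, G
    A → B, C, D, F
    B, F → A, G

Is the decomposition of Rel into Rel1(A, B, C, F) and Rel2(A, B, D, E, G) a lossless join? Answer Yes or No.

Common attributes: {A, B}; their closure is {A, B, C, D, E, F, G}.
Rel1 is contained in that closure, so Rel1 ∩ Rel2 → Rel1 holds and the join is lossless.

Yes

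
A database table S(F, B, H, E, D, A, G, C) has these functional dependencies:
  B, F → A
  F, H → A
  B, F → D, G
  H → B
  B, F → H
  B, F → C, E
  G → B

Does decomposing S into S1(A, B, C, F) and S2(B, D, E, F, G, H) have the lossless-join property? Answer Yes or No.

Common attributes: {B, F}; their closure is {A, B, C, D, E, F, G, H}.
S1 is contained in that closure, so S1 ∩ S2 → S1 holds and the join is lossless.

Yes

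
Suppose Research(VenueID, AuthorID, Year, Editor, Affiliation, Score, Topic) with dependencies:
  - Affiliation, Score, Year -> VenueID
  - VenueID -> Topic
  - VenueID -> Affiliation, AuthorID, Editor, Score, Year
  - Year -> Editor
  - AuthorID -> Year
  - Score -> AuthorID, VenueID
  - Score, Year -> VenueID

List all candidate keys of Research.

Closure of {Score} is {Affiliation, AuthorID, Editor, Score, Topic, VenueID, Year}, the whole schema; {Score} is a candidate key.
Closure of {VenueID} is {Affiliation, AuthorID, Editor, Score, Topic, VenueID, Year}, the whole schema; {VenueID} is a candidate key.
Any other superkey properly contains one of these, so there are no further candidate keys.

{Score}, {VenueID}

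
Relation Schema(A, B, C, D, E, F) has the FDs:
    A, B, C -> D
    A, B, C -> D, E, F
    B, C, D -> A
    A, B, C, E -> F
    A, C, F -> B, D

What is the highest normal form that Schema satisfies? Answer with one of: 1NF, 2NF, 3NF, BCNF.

Candidate keys: {A, B, C}, {A, C, F}, {B, C, D}. Prime attributes: {A, B, C, D, F}.
Every FD has a superkey on the left, so the relation is in BCNF.

BCNF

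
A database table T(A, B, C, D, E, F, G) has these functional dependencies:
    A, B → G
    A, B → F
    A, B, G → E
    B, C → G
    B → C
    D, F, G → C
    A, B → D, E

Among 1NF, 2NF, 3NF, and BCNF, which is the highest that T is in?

1NF

Candidate key: {A, B}. Prime attributes: {A, B}.
B, C → G: {B, C}⁺ = {B, C, G}, which is not all of the attributes, so the left side is not a superkey — BCNF is violated.
B, C → G determines the non-prime attribute {G} from a non-superkey — 3NF is violated.
Since {B} ⊂ {A, B} and {B}⁺ ⊇ {C, G} with {C, G} non-prime, there is a partial dependency; 2NF fails.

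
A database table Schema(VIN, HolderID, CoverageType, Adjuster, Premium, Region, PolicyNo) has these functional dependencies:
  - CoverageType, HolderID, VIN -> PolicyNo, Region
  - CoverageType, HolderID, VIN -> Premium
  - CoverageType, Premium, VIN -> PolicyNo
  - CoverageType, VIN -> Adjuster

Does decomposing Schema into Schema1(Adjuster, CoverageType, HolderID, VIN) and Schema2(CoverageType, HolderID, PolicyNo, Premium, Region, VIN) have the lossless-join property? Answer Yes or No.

Yes

Common attributes: {CoverageType, HolderID, VIN}; their closure is {Adjuster, CoverageType, HolderID, PolicyNo, Premium, Region, VIN}.
Since Schema1 ⊆ {Adjuster, CoverageType, HolderID, PolicyNo, Premium, Region, VIN}, the intersection is a superkey of Schema1; the decomposition is lossless.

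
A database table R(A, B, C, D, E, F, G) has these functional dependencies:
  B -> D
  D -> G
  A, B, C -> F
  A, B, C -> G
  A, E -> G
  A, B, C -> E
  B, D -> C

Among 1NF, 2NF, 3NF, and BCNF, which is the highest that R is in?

Candidate key: {A, B}. Prime attributes: {A, B}.
B -> D: {B}⁺ = {B, C, D, G}, which is not all of the attributes, so the left side is not a superkey — BCNF is violated.
B -> D has non-prime {D} on the right and a non-superkey on the left, so 3NF fails.
The proper key subset {B} of {A, B} determines non-prime {C, D, G}, so the relation is not even in 2NF.

1NF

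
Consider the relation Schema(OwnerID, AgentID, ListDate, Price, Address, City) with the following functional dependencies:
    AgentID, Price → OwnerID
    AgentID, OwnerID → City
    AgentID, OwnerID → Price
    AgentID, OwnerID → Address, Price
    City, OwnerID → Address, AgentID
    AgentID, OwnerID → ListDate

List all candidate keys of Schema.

{AgentID, OwnerID}, {AgentID, Price}, {City, OwnerID}

Closure of {AgentID, OwnerID} is {Address, AgentID, City, ListDate, OwnerID, Price}, the whole schema; {AgentID, OwnerID} is a candidate key.
Closure of {AgentID, Price} is {Address, AgentID, City, ListDate, OwnerID, Price}, the whole schema; {AgentID, Price} is a candidate key.
Closure of {City, OwnerID} is {Address, AgentID, City, ListDate, OwnerID, Price}, the whole schema; {City, OwnerID} is a candidate key.
These are minimal and exhaustive — every other superkey contains one of them.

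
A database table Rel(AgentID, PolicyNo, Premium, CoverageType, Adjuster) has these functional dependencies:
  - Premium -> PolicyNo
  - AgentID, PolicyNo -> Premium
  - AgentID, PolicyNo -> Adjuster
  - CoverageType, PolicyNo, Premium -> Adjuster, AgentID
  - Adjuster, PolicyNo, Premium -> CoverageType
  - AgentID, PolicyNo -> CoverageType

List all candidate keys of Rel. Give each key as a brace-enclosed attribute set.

{Adjuster, Premium}, {AgentID, PolicyNo}, {AgentID, Premium}, {CoverageType, Premium}

Closure of {Adjuster, Premium} is {Adjuster, AgentID, CoverageType, PolicyNo, Premium}, the whole schema; {Adjuster, Premium} is a candidate key.
Closure of {AgentID, PolicyNo} is {Adjuster, AgentID, CoverageType, PolicyNo, Premium}, the whole schema; {AgentID, PolicyNo} is a candidate key.
Closure of {AgentID, Premium} is {Adjuster, AgentID, CoverageType, PolicyNo, Premium}, the whole schema; {AgentID, Premium} is a candidate key.
Closure of {CoverageType, Premium} is {Adjuster, AgentID, CoverageType, PolicyNo, Premium}, the whole schema; {CoverageType, Premium} is a candidate key.
These are minimal and exhaustive — every other superkey contains one of them.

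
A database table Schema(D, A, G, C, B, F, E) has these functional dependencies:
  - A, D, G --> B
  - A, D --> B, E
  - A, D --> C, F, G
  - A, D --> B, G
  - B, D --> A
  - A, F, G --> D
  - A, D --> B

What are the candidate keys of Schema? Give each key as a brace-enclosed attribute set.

{A, D}, {A, F, G}, {B, D}

{A, D} is a candidate key since {A, D}⁺ = {A, B, C, D, E, F, G} covers every attribute.
{B, D} is a candidate key since {B, D}⁺ = {A, B, C, D, E, F, G} covers every attribute.
{A, F, G} is a candidate key since {A, F, G}⁺ = {A, B, C, D, E, F, G} covers every attribute.
These are minimal and exhaustive — every other superkey contains one of them.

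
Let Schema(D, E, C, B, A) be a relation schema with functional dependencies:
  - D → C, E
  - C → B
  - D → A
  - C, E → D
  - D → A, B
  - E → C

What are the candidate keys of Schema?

{D}⁺ = {A, B, C, D, E}, which is every attribute, so {D} is a candidate key.
{E}⁺ = {A, B, C, D, E}, which is every attribute, so {E} is a candidate key.
No proper subset of any of these is a key, and no other minimal superkey exists.

{D}, {E}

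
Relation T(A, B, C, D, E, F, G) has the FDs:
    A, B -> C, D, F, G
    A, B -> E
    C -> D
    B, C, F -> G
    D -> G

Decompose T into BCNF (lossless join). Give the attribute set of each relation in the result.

{A, B, C, E, F}; {C, D}; {D, G}

Candidate key of the original relation: {A, B}.
Within {A, B, C, D, E, F, G}: {C}⁺ ∩ {A, B, C, D, E, F, G} = {C, D, G}, not the whole set, so C -> D, G violates BCNF; decompose into {C, D, G} and {A, B, C, E, F}.
Within {C, D, G}: {D}⁺ ∩ {C, D, G} = {D, G}, not the whole set, so D -> G violates BCNF; decompose into {D, G} and {C, D}.
{D, G}: every determinant is a superkey — BCNF.
{C, D}: every determinant is a superkey — BCNF.
{A, B, C, E, F}: every determinant is a superkey — BCNF.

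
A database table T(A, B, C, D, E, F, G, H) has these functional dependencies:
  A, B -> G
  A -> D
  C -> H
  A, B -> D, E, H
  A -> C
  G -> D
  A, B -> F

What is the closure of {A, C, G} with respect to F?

Start with {A, C, G}.
A -> D applies; add {D} → now {A, C, D, G}.
C -> H applies; add {H} → now {A, C, D, G, H}.
No further FD applies.

{A, C, D, G, H}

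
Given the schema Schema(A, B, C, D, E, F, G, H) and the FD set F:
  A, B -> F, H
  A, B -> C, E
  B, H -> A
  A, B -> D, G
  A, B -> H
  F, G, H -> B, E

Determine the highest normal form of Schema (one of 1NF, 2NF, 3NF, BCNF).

BCNF

Candidate keys: {A, B}, {B, H}, {F, G, H}. Prime attributes: {A, B, F, G, H}.
Every FD has a superkey on the left, so the relation is in BCNF.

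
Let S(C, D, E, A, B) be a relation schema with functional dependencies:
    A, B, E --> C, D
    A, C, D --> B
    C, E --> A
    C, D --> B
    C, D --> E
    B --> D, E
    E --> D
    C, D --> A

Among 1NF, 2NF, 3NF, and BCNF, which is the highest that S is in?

3NF

Candidate keys: {A, B}, {B, C}, {C, D}, {C, E}. Prime attributes: {A, B, C, D, E}.
For B --> D, E we have {B}⁺ = {B, D, E}; {B} is not a superkey, so BCNF fails.
Its right-hand attributes {D, E} are all prime, as are those of every other non-superkey FD — the relation is in 3NF.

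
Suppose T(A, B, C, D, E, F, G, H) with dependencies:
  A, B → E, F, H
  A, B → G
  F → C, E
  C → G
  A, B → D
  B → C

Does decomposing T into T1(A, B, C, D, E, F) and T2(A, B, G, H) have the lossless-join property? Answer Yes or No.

Common attributes: {A, B}; their closure is {A, B, C, D, E, F, G, H}.
T1 is contained in that closure, so T1 ∩ T2 → T1 holds and the join is lossless.

Yes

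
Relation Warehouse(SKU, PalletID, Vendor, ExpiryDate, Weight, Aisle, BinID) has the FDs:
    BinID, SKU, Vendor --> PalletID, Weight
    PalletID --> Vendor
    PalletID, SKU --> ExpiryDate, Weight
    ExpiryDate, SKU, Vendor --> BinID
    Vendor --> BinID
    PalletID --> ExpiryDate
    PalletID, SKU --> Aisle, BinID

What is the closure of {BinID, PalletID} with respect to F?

{BinID, ExpiryDate, PalletID, Vendor}

Start with {BinID, PalletID}.
PalletID --> Vendor applies; add {Vendor} → now {BinID, PalletID, Vendor}.
PalletID --> ExpiryDate applies; add {ExpiryDate} → now {BinID, ExpiryDate, PalletID, Vendor}.
No further FD applies.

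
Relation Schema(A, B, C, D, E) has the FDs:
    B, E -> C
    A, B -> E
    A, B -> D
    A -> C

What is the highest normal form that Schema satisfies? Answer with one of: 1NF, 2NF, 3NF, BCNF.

Candidate key: {A, B}. Prime attributes: {A, B}.
B, E -> C: {B, E}⁺ = {B, C, E}, which is not all of the attributes, so the left side is not a superkey — BCNF is violated.
Because {C} is non-prime and the left side of B, E -> C is not a superkey, the relation is not in 3NF.
Since {A} ⊂ {A, B} and {A}⁺ ⊇ {C} with {C} non-prime, there is a partial dependency; 2NF fails.

1NF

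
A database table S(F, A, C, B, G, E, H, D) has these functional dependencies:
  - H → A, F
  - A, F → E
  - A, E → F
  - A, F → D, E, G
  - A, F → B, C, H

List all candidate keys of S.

{H} is a candidate key since {H}⁺ = {A, B, C, D, E, F, G, H} covers every attribute.
{A, E} is a candidate key since {A, E}⁺ = {A, B, C, D, E, F, G, H} covers every attribute.
{A, F} is a candidate key since {A, F}⁺ = {A, B, C, D, E, F, G, H} covers every attribute.
No proper subset of any of these is a key, and no other minimal superkey exists.

{A, E}, {A, F}, {H}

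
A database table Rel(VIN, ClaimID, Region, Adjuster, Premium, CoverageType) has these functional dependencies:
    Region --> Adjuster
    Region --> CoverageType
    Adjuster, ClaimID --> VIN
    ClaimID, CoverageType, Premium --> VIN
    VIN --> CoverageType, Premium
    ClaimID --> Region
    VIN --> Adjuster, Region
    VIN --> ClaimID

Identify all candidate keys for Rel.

{ClaimID}, {VIN}

{ClaimID}⁺ = {Adjuster, ClaimID, CoverageType, Premium, Region, VIN}, which is every attribute, so {ClaimID} is a candidate key.
{VIN}⁺ = {Adjuster, ClaimID, CoverageType, Premium, Region, VIN}, which is every attribute, so {VIN} is a candidate key.
These are minimal and exhaustive — every other superkey contains one of them.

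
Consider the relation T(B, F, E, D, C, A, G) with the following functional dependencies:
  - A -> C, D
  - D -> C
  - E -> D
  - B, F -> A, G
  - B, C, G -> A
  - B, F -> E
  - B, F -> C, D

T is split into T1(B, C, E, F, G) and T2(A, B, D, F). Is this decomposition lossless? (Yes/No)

Common attributes: {B, F}; their closure is {A, B, C, D, E, F, G}.
This includes all of T1, so the common attributes are a superkey of T1 — the join is lossless.

Yes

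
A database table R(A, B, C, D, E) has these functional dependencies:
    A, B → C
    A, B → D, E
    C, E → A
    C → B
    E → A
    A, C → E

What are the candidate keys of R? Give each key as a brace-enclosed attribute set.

{A, B}, {A, C}, {B, E}, {C, E}

Closure of {A, B} is {A, B, C, D, E}, the whole schema; {A, B} is a candidate key.
Closure of {A, C} is {A, B, C, D, E}, the whole schema; {A, C} is a candidate key.
Closure of {B, E} is {A, B, C, D, E}, the whole schema; {B, E} is a candidate key.
Closure of {C, E} is {A, B, C, D, E}, the whole schema; {C, E} is a candidate key.
No proper subset of any of these is a key, and no other minimal superkey exists.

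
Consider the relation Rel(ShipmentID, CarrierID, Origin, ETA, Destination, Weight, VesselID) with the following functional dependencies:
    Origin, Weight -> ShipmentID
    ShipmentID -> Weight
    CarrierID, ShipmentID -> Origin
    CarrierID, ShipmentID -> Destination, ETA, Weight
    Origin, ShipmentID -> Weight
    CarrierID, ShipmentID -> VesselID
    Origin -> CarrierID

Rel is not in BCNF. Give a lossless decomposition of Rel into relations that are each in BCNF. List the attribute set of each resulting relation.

Candidate keys of the original relation: {CarrierID, ShipmentID}, {Origin, ShipmentID}, {Origin, Weight}.
In {CarrierID, Destination, ETA, Origin, ShipmentID, VesselID, Weight}, {ShipmentID} is not a superkey ({ShipmentID}⁺ restricted to this set is {ShipmentID, Weight}), so split on ShipmentID -> Weight into {ShipmentID, Weight} and {CarrierID, Destination, ETA, Origin, ShipmentID, VesselID}.
{ShipmentID, Weight}: every determinant is a superkey — BCNF.
In {CarrierID, Destination, ETA, Origin, ShipmentID, VesselID}, {Origin} is not a superkey ({Origin}⁺ restricted to this set is {CarrierID, Origin}), so split on Origin -> CarrierID into {CarrierID, Origin} and {Destination, ETA, Origin, ShipmentID, VesselID}.
{CarrierID, Origin}: every determinant is a superkey — BCNF.
{Destination, ETA, Origin, ShipmentID, VesselID}: every determinant is a superkey — BCNF.

{CarrierID, Origin}; {Destination, ETA, Origin, ShipmentID, VesselID}; {ShipmentID, Weight}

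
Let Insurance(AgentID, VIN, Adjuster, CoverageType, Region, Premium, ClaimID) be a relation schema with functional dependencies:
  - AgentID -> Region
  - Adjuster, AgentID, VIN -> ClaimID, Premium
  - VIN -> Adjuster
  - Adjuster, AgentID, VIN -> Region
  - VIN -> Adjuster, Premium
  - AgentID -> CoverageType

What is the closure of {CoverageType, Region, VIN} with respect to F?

{Adjuster, CoverageType, Premium, Region, VIN}

Start with {CoverageType, Region, VIN}.
VIN -> Adjuster applies; add {Adjuster} → now {Adjuster, CoverageType, Region, VIN}.
VIN -> Adjuster, Premium applies; add {Premium} → now {Adjuster, CoverageType, Premium, Region, VIN}.
No further FD applies.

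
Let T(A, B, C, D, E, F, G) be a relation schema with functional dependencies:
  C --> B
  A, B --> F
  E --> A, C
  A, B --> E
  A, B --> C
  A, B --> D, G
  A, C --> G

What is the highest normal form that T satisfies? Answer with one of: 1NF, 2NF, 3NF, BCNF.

Candidate keys: {A, B}, {A, C}, {E}. Prime attributes: {A, B, C, E}.
C --> B: {C}⁺ = {B, C}, which is not all of the attributes, so the left side is not a superkey — BCNF is violated.
Its right-hand attributes {B} are all prime, as are those of every other non-superkey FD — the relation is in 3NF.

3NF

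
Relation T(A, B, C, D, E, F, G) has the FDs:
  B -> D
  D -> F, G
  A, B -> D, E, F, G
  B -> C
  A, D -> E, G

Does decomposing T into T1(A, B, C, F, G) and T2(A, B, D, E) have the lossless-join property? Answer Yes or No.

The shared attributes are {A, B} and {A, B}⁺ = {A, B, C, D, E, F, G}.
T1 is contained in that closure, so T1 ∩ T2 -> T1 holds and the join is lossless.

Yes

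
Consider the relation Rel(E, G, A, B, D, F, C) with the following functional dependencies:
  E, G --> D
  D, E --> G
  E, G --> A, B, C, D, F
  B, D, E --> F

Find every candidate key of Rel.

{D, E}, {E, G}

Attributes never on any right-hand side: {E} — every candidate key must contain it.
{D, E}⁺ = {A, B, C, D, E, F, G}, which is every attribute, so {D, E} is a candidate key.
{E, G}⁺ = {A, B, C, D, E, F, G}, which is every attribute, so {E, G} is a candidate key.
These are minimal and exhaustive — every other superkey contains one of them.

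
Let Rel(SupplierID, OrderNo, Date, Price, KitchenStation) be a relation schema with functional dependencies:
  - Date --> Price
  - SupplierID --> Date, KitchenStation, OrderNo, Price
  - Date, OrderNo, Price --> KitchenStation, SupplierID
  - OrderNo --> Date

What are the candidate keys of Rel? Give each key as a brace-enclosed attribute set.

{OrderNo}⁺ = {Date, KitchenStation, OrderNo, Price, SupplierID} — all of the relation — so {OrderNo} is a candidate key.
{SupplierID}⁺ = {Date, KitchenStation, OrderNo, Price, SupplierID} — all of the relation — so {SupplierID} is a candidate key.
These are minimal and exhaustive — every other superkey contains one of them.

{OrderNo}, {SupplierID}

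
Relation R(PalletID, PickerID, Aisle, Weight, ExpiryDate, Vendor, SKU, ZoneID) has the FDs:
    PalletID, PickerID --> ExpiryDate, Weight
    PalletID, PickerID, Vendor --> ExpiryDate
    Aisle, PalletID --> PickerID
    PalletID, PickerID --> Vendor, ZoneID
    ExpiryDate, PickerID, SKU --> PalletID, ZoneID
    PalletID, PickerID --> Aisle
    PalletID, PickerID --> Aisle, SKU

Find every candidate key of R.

{Aisle, PalletID} is a candidate key since {Aisle, PalletID}⁺ = {Aisle, ExpiryDate, PalletID, PickerID, SKU, Vendor, Weight, ZoneID} covers every attribute.
{PalletID, PickerID} is a candidate key since {PalletID, PickerID}⁺ = {Aisle, ExpiryDate, PalletID, PickerID, SKU, Vendor, Weight, ZoneID} covers every attribute.
{ExpiryDate, PickerID, SKU} is a candidate key since {ExpiryDate, PickerID, SKU}⁺ = {Aisle, ExpiryDate, PalletID, PickerID, SKU, Vendor, Weight, ZoneID} covers every attribute.
Any other superkey properly contains one of these, so there are no further candidate keys.

{Aisle, PalletID}, {ExpiryDate, PickerID, SKU}, {PalletID, PickerID}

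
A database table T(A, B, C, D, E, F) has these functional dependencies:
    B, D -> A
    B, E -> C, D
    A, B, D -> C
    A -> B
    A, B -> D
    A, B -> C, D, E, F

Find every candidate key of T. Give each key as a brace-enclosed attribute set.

{A}, {B, D}, {B, E}

{A} is a candidate key since {A}⁺ = {A, B, C, D, E, F} covers every attribute.
{B, D} is a candidate key since {B, D}⁺ = {A, B, C, D, E, F} covers every attribute.
{B, E} is a candidate key since {B, E}⁺ = {A, B, C, D, E, F} covers every attribute.
These are minimal and exhaustive — every other superkey contains one of them.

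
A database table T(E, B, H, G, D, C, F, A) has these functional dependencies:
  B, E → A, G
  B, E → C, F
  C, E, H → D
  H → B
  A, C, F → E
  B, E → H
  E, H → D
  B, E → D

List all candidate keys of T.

{B, E}⁺ = {A, B, C, D, E, F, G, H}, which is every attribute, so {B, E} is a candidate key.
{E, H}⁺ = {A, B, C, D, E, F, G, H}, which is every attribute, so {E, H} is a candidate key.
{A, B, C, F}⁺ = {A, B, C, D, E, F, G, H}, which is every attribute, so {A, B, C, F} is a candidate key.
{A, C, F, H}⁺ = {A, B, C, D, E, F, G, H}, which is every attribute, so {A, C, F, H} is a candidate key.
No proper subset of any of these is a key, and no other minimal superkey exists.

{A, B, C, F}, {A, C, F, H}, {B, E}, {E, H}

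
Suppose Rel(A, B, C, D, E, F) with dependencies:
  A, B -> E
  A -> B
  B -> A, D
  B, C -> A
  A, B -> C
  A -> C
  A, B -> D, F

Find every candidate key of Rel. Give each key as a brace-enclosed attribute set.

{A}⁺ = {A, B, C, D, E, F}, which is every attribute, so {A} is a candidate key.
{B}⁺ = {A, B, C, D, E, F}, which is every attribute, so {B} is a candidate key.
Any other superkey properly contains one of these, so there are no further candidate keys.

{A}, {B}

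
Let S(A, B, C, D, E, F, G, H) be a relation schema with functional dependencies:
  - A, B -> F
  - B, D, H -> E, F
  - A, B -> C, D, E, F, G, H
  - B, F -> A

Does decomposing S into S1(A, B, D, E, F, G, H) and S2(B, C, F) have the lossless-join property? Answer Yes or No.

Common attributes: {B, F}; their closure is {A, B, C, D, E, F, G, H}.
S1 is contained in that closure, so S1 ∩ S2 -> S1 holds and the join is lossless.

Yes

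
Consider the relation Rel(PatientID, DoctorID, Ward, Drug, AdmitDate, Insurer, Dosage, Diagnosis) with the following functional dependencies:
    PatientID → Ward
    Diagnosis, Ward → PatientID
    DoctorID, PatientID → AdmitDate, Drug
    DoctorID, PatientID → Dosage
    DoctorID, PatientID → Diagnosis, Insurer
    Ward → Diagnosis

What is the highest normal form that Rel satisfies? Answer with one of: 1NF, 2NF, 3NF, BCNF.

Candidate keys: {DoctorID, PatientID}, {DoctorID, Ward}. Prime attributes: {DoctorID, PatientID, Ward}.
For PatientID → Ward we have {PatientID}⁺ = {Diagnosis, PatientID, Ward}; {PatientID} is not a superkey, so BCNF fails.
Ward → Diagnosis determines the non-prime attribute {Diagnosis} from a non-superkey — 3NF is violated.
The proper key subset {PatientID} of {DoctorID, PatientID} determines non-prime {Diagnosis}, so the relation is not even in 2NF.

1NF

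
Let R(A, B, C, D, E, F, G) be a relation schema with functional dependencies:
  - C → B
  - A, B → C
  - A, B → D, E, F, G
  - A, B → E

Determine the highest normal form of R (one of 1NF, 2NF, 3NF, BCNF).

Candidate keys: {A, B}, {A, C}. Prime attributes: {A, B, C}.
C → B breaks BCNF: {C}⁺ = {B, C}, so {C} is not a superkey.
Its right-hand attributes {B} are all prime, as are those of every other non-superkey FD — the relation is in 3NF.

3NF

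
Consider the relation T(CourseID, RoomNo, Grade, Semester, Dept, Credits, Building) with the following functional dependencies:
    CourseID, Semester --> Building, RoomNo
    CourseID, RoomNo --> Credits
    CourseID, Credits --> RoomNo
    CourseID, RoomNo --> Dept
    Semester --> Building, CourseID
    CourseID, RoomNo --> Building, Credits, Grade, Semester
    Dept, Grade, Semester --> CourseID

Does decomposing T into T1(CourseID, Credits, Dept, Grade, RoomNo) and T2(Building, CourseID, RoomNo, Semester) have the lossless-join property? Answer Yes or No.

Yes

Common attributes: {CourseID, RoomNo}; their closure is {Building, CourseID, Credits, Dept, Grade, RoomNo, Semester}.
Since T1 ⊆ {Building, CourseID, Credits, Dept, Grade, RoomNo, Semester}, the intersection is a superkey of T1; the decomposition is lossless.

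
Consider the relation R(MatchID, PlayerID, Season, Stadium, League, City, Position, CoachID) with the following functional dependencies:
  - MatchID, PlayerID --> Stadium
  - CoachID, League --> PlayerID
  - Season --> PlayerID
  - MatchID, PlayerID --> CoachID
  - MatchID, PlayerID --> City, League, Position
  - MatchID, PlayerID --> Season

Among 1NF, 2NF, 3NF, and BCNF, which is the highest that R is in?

Candidate keys: {CoachID, League, MatchID}, {MatchID, PlayerID}, {MatchID, Season}. Prime attributes: {CoachID, League, MatchID, PlayerID, Season}.
CoachID, League --> PlayerID: {CoachID, League}⁺ = {CoachID, League, PlayerID}, which is not all of the attributes, so the left side is not a superkey — BCNF is violated.
But every attribute on its right side ({PlayerID}) is prime, and the same holds for every other non-superkey FD, so 3NF still holds.

3NF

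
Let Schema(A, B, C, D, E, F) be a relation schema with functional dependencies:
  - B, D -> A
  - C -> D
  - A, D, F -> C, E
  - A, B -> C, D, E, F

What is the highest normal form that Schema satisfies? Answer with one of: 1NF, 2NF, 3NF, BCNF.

2NF

Candidate keys: {A, B}, {B, C}, {B, D}. Prime attributes: {A, B, C, D}.
For C -> D we have {C}⁺ = {C, D}; {C} is not a superkey, so BCNF fails.
A, D, F -> C, E has non-prime {E} on the right and a non-superkey on the left, so 3NF fails.
No non-prime attribute depends on a proper subset of any candidate key, so 2NF holds.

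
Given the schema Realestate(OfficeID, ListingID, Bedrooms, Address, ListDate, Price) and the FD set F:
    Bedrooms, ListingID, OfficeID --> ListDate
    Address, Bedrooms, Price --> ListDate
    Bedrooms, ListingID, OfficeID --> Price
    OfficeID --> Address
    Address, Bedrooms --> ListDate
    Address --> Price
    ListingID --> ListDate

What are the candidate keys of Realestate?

{Bedrooms, ListingID, OfficeID}

No FD produces {Bedrooms, ListingID, OfficeID}, so they must be in every candidate key.
{Bedrooms, ListingID, OfficeID} is a candidate key since {Bedrooms, ListingID, OfficeID}⁺ = {Address, Bedrooms, ListDate, ListingID, OfficeID, Price} covers every attribute.
No other minimal set has full closure, so this is the only candidate key.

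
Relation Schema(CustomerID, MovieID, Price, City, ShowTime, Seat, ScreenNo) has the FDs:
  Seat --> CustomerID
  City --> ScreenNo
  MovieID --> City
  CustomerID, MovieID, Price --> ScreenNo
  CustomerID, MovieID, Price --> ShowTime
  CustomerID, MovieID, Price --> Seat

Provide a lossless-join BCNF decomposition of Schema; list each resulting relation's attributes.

Candidate keys of the original relation: {CustomerID, MovieID, Price}, {MovieID, Price, Seat}.
In {City, CustomerID, MovieID, Price, ScreenNo, Seat, ShowTime}, {Seat} is not a superkey ({Seat}⁺ restricted to this set is {CustomerID, Seat}), so split on Seat --> CustomerID into {CustomerID, Seat} and {City, MovieID, Price, ScreenNo, Seat, ShowTime}.
{CustomerID, Seat}: every determinant is a superkey — BCNF.
In {City, MovieID, Price, ScreenNo, Seat, ShowTime}, {City} is not a superkey ({City}⁺ restricted to this set is {City, ScreenNo}), so split on City --> ScreenNo into {City, ScreenNo} and {City, MovieID, Price, Seat, ShowTime}.
{City, ScreenNo}: every determinant is a superkey — BCNF.
In {City, MovieID, Price, Seat, ShowTime}, {MovieID} is not a superkey ({MovieID}⁺ restricted to this set is {City, MovieID}), so split on MovieID --> City into {City, MovieID} and {MovieID, Price, Seat, ShowTime}.
{City, MovieID}: every determinant is a superkey — BCNF.
{MovieID, Price, Seat, ShowTime}: every determinant is a superkey — BCNF.

{City, MovieID}; {City, ScreenNo}; {CustomerID, Seat}; {MovieID, Price, Seat, ShowTime}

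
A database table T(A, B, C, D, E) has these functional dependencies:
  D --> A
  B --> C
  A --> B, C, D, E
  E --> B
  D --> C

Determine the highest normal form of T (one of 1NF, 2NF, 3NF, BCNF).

2NF

Candidate keys: {A}, {D}. Prime attributes: {A, D}.
B --> C breaks BCNF: {B}⁺ = {B, C}, so {B} is not a superkey.
B --> C determines the non-prime attribute {C} from a non-superkey — 3NF is violated.
All keys have size 1, which rules out partial dependencies — 2NF is satisfied.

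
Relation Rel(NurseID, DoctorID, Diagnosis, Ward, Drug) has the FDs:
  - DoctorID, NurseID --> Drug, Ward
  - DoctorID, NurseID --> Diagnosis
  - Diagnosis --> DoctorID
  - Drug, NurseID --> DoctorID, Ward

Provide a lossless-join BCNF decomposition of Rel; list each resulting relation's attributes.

Candidate keys of the original relation: {Diagnosis, NurseID}, {DoctorID, NurseID}, {Drug, NurseID}.
Within {Diagnosis, DoctorID, Drug, NurseID, Ward}: {Diagnosis}⁺ ∩ {Diagnosis, DoctorID, Drug, NurseID, Ward} = {Diagnosis, DoctorID}, not the whole set, so Diagnosis --> DoctorID violates BCNF; decompose into {Diagnosis, DoctorID} and {Diagnosis, Drug, NurseID, Ward}.
{Diagnosis, DoctorID} has no BCNF violation.
{Diagnosis, Drug, NurseID, Ward} has no BCNF violation.

{Diagnosis, DoctorID}; {Diagnosis, Drug, NurseID, Ward}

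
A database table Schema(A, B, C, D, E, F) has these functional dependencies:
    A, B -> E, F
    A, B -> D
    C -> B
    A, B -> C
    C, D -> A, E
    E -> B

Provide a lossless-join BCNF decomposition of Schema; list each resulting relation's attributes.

{A, C, D, E, F}; {B, C}

Candidate keys of the original relation: {A, B}, {A, C}, {A, E}, {C, D}.
In {A, B, C, D, E, F}, {C} is not a superkey ({C}⁺ restricted to this set is {B, C}), so split on C -> B into {B, C} and {A, C, D, E, F}.
{B, C}: every determinant is a superkey — BCNF.
{A, C, D, E, F}: every determinant is a superkey — BCNF.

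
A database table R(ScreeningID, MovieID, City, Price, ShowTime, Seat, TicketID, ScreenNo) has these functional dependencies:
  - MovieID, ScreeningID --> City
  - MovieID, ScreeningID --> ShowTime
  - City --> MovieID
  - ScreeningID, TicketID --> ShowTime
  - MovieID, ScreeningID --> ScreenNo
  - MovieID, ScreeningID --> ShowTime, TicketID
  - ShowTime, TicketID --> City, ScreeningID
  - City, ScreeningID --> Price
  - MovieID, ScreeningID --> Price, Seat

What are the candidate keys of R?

{City, ScreeningID}, {MovieID, ScreeningID}, {ScreeningID, TicketID}, {ShowTime, TicketID}

Closure of {City, ScreeningID} is {City, MovieID, Price, ScreenNo, ScreeningID, Seat, ShowTime, TicketID}, the whole schema; {City, ScreeningID} is a candidate key.
Closure of {MovieID, ScreeningID} is {City, MovieID, Price, ScreenNo, ScreeningID, Seat, ShowTime, TicketID}, the whole schema; {MovieID, ScreeningID} is a candidate key.
Closure of {ScreeningID, TicketID} is {City, MovieID, Price, ScreenNo, ScreeningID, Seat, ShowTime, TicketID}, the whole schema; {ScreeningID, TicketID} is a candidate key.
Closure of {ShowTime, TicketID} is {City, MovieID, Price, ScreenNo, ScreeningID, Seat, ShowTime, TicketID}, the whole schema; {ShowTime, TicketID} is a candidate key.
No proper subset of any of these is a key, and no other minimal superkey exists.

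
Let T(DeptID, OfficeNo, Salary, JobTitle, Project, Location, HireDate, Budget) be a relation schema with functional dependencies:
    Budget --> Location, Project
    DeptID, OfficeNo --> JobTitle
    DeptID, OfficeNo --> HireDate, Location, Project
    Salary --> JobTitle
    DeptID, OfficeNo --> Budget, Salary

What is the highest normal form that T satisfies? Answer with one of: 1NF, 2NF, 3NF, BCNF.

Candidate key: {DeptID, OfficeNo}. Prime attributes: {DeptID, OfficeNo}.
Budget --> Location, Project: {Budget}⁺ = {Budget, Location, Project}, which is not all of the attributes, so the left side is not a superkey — BCNF is violated.
Budget --> Location, Project has non-prime {Location, Project} on the right and a non-superkey on the left, so 3NF fails.
No proper subset of a key has a non-prime attribute in its closure, so there is no partial dependency; 2NF holds.

2NF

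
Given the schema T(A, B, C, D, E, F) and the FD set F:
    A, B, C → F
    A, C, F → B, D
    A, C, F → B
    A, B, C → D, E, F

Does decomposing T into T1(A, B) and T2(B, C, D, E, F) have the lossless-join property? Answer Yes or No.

T1 ∩ T2 = {B}; its closure under F is {B}.
T1 ⊄ {B} and T2 ⊄ {B}, so the split is lossy.

No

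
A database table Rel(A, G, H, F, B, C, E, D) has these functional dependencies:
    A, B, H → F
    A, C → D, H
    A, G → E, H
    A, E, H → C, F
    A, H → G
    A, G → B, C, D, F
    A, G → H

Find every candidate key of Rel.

Attributes never on any right-hand side: {A} — every candidate key must contain it.
{A, C} is a candidate key since {A, C}⁺ = {A, B, C, D, E, F, G, H} covers every attribute.
{A, G} is a candidate key since {A, G}⁺ = {A, B, C, D, E, F, G, H} covers every attribute.
{A, H} is a candidate key since {A, H}⁺ = {A, B, C, D, E, F, G, H} covers every attribute.
Any other superkey properly contains one of these, so there are no further candidate keys.

{A, C}, {A, G}, {A, H}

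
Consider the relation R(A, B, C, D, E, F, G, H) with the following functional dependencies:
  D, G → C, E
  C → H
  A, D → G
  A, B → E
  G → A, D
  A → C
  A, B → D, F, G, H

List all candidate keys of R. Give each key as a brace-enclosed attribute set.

Attributes never on any right-hand side: {B} — every candidate key must contain it.
Closure of {A, B} is {A, B, C, D, E, F, G, H}, the whole schema; {A, B} is a candidate key.
Closure of {B, G} is {A, B, C, D, E, F, G, H}, the whole schema; {B, G} is a candidate key.
No proper subset of any of these is a key, and no other minimal superkey exists.

{A, B}, {B, G}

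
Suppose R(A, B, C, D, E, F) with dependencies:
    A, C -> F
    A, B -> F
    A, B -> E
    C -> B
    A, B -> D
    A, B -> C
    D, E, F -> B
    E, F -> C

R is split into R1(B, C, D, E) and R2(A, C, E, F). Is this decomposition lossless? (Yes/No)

The shared attributes are {C, E} and {C, E}⁺ = {B, C, E}.
The closure covers neither R1 nor R2 entirely; the join is not lossless.

No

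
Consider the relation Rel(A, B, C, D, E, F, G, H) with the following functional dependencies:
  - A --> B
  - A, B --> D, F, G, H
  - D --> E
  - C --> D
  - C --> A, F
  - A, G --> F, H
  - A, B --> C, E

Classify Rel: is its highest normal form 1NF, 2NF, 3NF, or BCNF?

2NF

Candidate keys: {A}, {C}. Prime attributes: {A, C}.
D --> E: {D}⁺ = {D, E}, which is not all of the attributes, so the left side is not a superkey — BCNF is violated.
D --> E determines the non-prime attribute {E} from a non-superkey — 3NF is violated.
With only single-attribute keys there can be no partial dependency, so 2NF holds.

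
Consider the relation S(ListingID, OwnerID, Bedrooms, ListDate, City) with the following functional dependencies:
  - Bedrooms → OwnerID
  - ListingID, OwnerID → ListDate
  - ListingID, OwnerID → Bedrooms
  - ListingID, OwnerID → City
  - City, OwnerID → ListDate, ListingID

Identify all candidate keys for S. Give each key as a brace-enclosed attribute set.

{Bedrooms, City}, {Bedrooms, ListingID}, {City, OwnerID}, {ListingID, OwnerID}

{Bedrooms, City}⁺ = {Bedrooms, City, ListDate, ListingID, OwnerID} — all of the relation — so {Bedrooms, City} is a candidate key.
{Bedrooms, ListingID}⁺ = {Bedrooms, City, ListDate, ListingID, OwnerID} — all of the relation — so {Bedrooms, ListingID} is a candidate key.
{City, OwnerID}⁺ = {Bedrooms, City, ListDate, ListingID, OwnerID} — all of the relation — so {City, OwnerID} is a candidate key.
{ListingID, OwnerID}⁺ = {Bedrooms, City, ListDate, ListingID, OwnerID} — all of the relation — so {ListingID, OwnerID} is a candidate key.
No proper subset of any of these is a key, and no other minimal superkey exists.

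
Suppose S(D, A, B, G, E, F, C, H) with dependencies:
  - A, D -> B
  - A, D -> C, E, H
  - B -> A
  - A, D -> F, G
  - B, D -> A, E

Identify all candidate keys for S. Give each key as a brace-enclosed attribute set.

{A, D}, {B, D}

Attributes never on any right-hand side: {D} — every candidate key must contain it.
{A, D} is a candidate key since {A, D}⁺ = {A, B, C, D, E, F, G, H} covers every attribute.
{B, D} is a candidate key since {B, D}⁺ = {A, B, C, D, E, F, G, H} covers every attribute.
Any other superkey properly contains one of these, so there are no further candidate keys.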